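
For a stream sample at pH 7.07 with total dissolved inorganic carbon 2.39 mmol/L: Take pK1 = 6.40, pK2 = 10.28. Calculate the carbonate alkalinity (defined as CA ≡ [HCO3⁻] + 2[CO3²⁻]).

CA = 1.97 mmol/L

CA = [HCO3⁻] + 2[CO3²⁻] = (α₁ + 2α₂)·DIC
At pH 7.07: [H⁺]/K1 = 10^-0.67 = 0.21380, K2/[H⁺] = 10^-3.21 = 0.00061660
α₁ = 1/(1 + 0.21380 + 0.00061660) = 1/1.2144 = 0.8234; α₂ = α₁·K2/[H⁺] = 0.0005077
α₁ + 2α₂ = 0.8245
CA = 0.8245 × 2.39 = 1.97 mmol/L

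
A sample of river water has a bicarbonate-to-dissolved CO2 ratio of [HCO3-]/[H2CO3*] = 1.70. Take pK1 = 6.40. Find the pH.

pH = 6.63

From K1 = [H⁺][HCO3-]/[H2CO3*]:  pH = pK1 + log₁₀([HCO3-]/[H2CO3*])
log₁₀(1.70) = +0.230
pH = 6.40 + (+0.230) = 6.63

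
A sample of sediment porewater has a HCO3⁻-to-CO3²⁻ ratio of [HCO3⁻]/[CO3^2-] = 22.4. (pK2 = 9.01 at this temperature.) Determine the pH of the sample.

From K2 = [H⁺][CO3^2-]/[HCO3⁻]:  pH = pK2 − log₁₀([HCO3⁻]/[CO3^2-])
log₁₀(22.4) = +1.350
pH = 9.01 − (+1.350) = 7.66

pH = 7.66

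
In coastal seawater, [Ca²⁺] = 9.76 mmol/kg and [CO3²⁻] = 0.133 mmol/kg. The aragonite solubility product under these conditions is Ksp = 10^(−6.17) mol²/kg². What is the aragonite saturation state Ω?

Ω = 1.92

Ksp = 10^(−6.17) = 6.761×10^-7
Ω = [Ca²⁺][CO3²⁻]/Ksp = (9.76×10^-3)(0.133×10^-3) / 6.761×10^-7 = 1.92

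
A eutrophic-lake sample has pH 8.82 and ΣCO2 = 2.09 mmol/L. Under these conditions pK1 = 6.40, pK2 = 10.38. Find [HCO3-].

α₁ = 1 / (1 + [H⁺]/K1 + K2/[H⁺]) = 1 / (1 + 10^-2.42 + 10^-1.56)
   = 1 / (1 + 0.0038019 + 0.027542) = 1/1.0313 = 0.9696
[HCO3⁻] = α₁ × DIC = 0.9696 × 2.09 = 2.03 mmol/L

[HCO3⁻] = 2.03 mmol/L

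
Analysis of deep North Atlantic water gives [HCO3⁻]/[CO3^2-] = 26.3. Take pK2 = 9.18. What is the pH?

pH = 7.76

From K2 = [H⁺][CO3^2-]/[HCO3⁻]:  pH = pK2 − log₁₀([HCO3⁻]/[CO3^2-])
log₁₀(26.3) = +1.420
pH = 9.18 − (+1.420) = 7.76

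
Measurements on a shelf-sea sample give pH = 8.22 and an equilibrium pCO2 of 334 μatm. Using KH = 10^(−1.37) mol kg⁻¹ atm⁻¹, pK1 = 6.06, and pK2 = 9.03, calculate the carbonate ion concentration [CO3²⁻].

[CO3²⁻] = 0.319 mmol/kg

[CO2*] = KH · pCO2 = 10^(−1.37) × 334×10^-6 = 1.425×10^-5 mol/kg
α₀ = 1/(1 + K1/[H⁺] + K1K2/[H⁺]²) = 1/(1 + 10^+2.16 + 10^+1.35) = 0.005955
DIC = [CO2*]/α₀ = 1.425×10^-5 / 0.005955 = 2.393 mmol/kg
[CO3²⁻] = α₂·DIC; α₂ = 0.1333, so [CO3²⁻] = 0.1333 × 2.393 = 0.319 mmol/kg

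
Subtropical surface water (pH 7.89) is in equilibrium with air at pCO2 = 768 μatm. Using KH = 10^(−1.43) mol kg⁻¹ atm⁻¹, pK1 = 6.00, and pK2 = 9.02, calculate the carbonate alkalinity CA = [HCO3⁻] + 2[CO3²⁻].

[CO2*] = KH · pCO2 = 10^(−1.43) × 768×10^-6 = 2.853×10^-5 mol/kg
α₀ = 1/(1 + K1/[H⁺] + K1K2/[H⁺]²) = 1/(1 + 10^+1.89 + 10^+0.76) = 0.01185
DIC = [CO2*]/α₀ = 2.853×10^-5 / 0.01185 = 2.408 mmol/kg
CA = (α₁ + 2α₂)·DIC = (0.9200 + 2×0.06820) × 2.408 = 2.54 mmol/kg

CA = 2.54 mmol/kg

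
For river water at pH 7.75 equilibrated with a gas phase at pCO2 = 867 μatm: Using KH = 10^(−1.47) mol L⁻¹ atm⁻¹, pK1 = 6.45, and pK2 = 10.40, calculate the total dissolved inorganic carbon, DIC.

[CO2*] = KH · pCO2 = 10^(−1.47) × 867×10^-6 = 2.938×10^-5 mol/L
α₀ = 1/(1 + K1/[H⁺] + K1K2/[H⁺]²) = 1/(1 + 10^+1.30 + 10^-1.35) = 0.04763
DIC = [CO2*]/α₀ = 2.938×10^-5 / 0.04763 = 0.617 mmol/L

DIC = 0.617 mmol/L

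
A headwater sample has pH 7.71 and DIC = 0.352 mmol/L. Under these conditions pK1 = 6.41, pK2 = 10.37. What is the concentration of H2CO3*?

α₀ = 1 / (1 + K1/[H⁺] + K1K2/[H⁺]²) = 1 / (1 + 10^+1.30 + 10^-1.36)
   = 1 / (1 + 19.953 + 0.043652) = 1/20.996 = 0.04763
[CO2*] = α₀ × DIC = 0.04763 × 0.352 = 0.0168 mmol/L = 16.8 μmol/L

[CO2*] = 16.8 μmol/L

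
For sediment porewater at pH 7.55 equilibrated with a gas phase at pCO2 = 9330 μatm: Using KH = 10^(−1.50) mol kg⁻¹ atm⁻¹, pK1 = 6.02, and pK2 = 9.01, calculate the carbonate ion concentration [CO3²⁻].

[CO3²⁻] = 0.347 mmol/kg

[CO2*] = KH · pCO2 = 10^(−1.50) × 9330×10^-6 = 2.950×10^-4 mol/kg
α₀ = 1/(1 + K1/[H⁺] + K1K2/[H⁺]²) = 1/(1 + 10^+1.53 + 10^+0.07) = 0.02773
DIC = [CO2*]/α₀ = 2.950×10^-4 / 0.02773 = 10.64 mmol/kg
[CO3²⁻] = α₂·DIC; α₂ = 0.03258, so [CO3²⁻] = 0.03258 × 10.64 = 0.347 mmol/kg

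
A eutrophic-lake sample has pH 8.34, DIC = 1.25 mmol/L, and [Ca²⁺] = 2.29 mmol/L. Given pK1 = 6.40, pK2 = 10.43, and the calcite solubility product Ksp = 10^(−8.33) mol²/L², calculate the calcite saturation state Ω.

Ω = 4.88

α₂ = 1 / (1 + [H⁺]/K2 + [H⁺]²/(K1K2)) = 1 / (1 + 10^+2.09 + 10^+0.15)
   = 1 / (1 + 123.03 + 1.4125) = 1/125.44 = 0.007972
[CO3²⁻] = α₂ × DIC = 0.007972 × 1.25 = 0.009965 mmol/L = 9.965 μmol/L
Ksp = 10^(−8.33) = 4.677×10^-9
Ω = [Ca²⁺][CO3²⁻]/Ksp = (2.29×10^-3)(9.965×10^-6) / 4.677×10^-9 = 4.88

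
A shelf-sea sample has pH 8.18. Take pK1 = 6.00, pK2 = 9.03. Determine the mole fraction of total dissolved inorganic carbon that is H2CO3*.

α₀ = 1 / (1 + K1/[H⁺] + K1K2/[H⁺]²) = 1 / (1 + 10^+2.18 + 10^+1.33)
   = 1 / (1 + 151.36 + 21.380) = 1/173.74 = 0.005756

α₀ = 0.00576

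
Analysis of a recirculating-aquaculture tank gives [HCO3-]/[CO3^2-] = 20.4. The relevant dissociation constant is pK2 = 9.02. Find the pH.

pH = 7.71

From K2 = [H⁺][CO3^2-]/[HCO3-]:  pH = pK2 − log₁₀([HCO3-]/[CO3^2-])
log₁₀(20.4) = +1.310
pH = 9.02 − (+1.310) = 7.71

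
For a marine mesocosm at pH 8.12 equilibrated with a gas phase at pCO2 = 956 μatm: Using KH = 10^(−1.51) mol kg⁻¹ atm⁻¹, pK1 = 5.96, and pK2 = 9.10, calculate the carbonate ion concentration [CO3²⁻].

[CO2*] = KH · pCO2 = 10^(−1.51) × 956×10^-6 = 2.954×10^-5 mol/kg
α₀ = 1/(1 + K1/[H⁺] + K1K2/[H⁺]²) = 1/(1 + 10^+2.16 + 10^+1.18) = 0.006224
DIC = [CO2*]/α₀ = 2.954×10^-5 / 0.006224 = 4.747 mmol/kg
[CO3²⁻] = α₂·DIC; α₂ = 0.09420, so [CO3²⁻] = 0.09420 × 4.747 = 0.447 mmol/kg

[CO3²⁻] = 0.447 mmol/kg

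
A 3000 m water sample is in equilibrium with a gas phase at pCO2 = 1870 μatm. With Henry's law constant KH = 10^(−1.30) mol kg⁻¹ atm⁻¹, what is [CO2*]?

[CO2*] = 93.7 μmol/kg

KH = 10^(−1.30) = 5.012×10^-2 mol kg⁻¹ atm⁻¹
[CO2*] = KH · pCO2 = 5.012×10^-2 × 1870×10^-6 atm = 9.37×10^-5 mol/kg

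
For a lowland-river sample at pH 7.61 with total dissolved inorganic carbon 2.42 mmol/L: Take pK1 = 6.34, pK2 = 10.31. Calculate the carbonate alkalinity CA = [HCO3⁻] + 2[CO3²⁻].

CA = 2.30 mmol/L

CA = [HCO3⁻] + 2[CO3²⁻] = (α₁ + 2α₂)·DIC
At pH 7.61: [H⁺]/K1 = 10^-1.27 = 0.053703, K2/[H⁺] = 10^-2.70 = 0.0019953
α₁ = 1/(1 + 0.053703 + 0.0019953) = 1/1.0557 = 0.9472; α₂ = α₁·K2/[H⁺] = 0.001890
α₁ + 2α₂ = 0.9510
CA = 0.9510 × 2.42 = 2.30 mmol/L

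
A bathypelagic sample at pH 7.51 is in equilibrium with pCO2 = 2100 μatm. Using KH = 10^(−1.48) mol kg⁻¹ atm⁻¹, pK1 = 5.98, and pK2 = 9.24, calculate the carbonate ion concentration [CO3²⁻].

[CO3²⁻] = 0.0439 mmol/kg

[CO2*] = KH · pCO2 = 10^(−1.48) × 2100×10^-6 = 6.954×10^-5 mol/kg
α₀ = 1/(1 + K1/[H⁺] + K1K2/[H⁺]²) = 1/(1 + 10^+1.53 + 10^-0.20) = 0.02816
DIC = [CO2*]/α₀ = 6.954×10^-5 / 0.02816 = 2.470 mmol/kg
[CO3²⁻] = α₂·DIC; α₂ = 0.01777, so [CO3²⁻] = 0.01777 × 2.470 = 0.0439 mmol/kg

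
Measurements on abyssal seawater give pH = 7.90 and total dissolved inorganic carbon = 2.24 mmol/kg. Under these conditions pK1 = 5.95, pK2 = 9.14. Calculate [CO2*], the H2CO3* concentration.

[CO2*] = 0.0235 mmol/kg

α₀ = 1 / (1 + K1/[H⁺] + K1K2/[H⁺]²) = 1 / (1 + 10^+1.95 + 10^+0.71)
   = 1 / (1 + 89.125 + 5.1286) = 1/95.254 = 0.01050
[CO2*] = α₀ × DIC = 0.01050 × 2.24 = 0.0235 mmol/kg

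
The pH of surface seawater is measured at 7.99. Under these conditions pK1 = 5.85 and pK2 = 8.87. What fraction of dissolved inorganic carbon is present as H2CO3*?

α₀ = 1 / (1 + K1/[H⁺] + K1K2/[H⁺]²) = 1 / (1 + 10^+2.14 + 10^+1.26)
   = 1 / (1 + 138.04 + 18.197) = 1/157.24 = 0.006360

α₀ = 0.00636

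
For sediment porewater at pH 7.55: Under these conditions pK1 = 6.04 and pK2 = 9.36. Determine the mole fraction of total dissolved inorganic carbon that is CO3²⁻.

α₂ = 0.0148

α₂ = 1 / (1 + [H⁺]/K2 + [H⁺]²/(K1K2)) = 1 / (1 + 10^+1.81 + 10^+0.30)
   = 1 / (1 + 64.565 + 1.9953) = 1/67.561 = 0.01480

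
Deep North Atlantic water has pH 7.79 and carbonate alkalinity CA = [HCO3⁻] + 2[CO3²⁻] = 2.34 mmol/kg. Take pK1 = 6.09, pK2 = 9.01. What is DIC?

CA = [HCO3⁻] + 2[CO3²⁻] = (α₁ + 2α₂)·DIC
At pH 7.79: [H⁺]/K1 = 10^-1.70 = 0.019953, K2/[H⁺] = 10^-1.22 = 0.060256
α₁ = 1/(1 + 0.019953 + 0.060256) = 1/1.0802 = 0.9257; α₂ = α₁·K2/[H⁺] = 0.05578
α₁ + 2α₂ = 1.0373
DIC = CA / (α₁ + 2α₂) = 2.34 / 1.0373 = 2.26 mmol/kg

DIC = 2.26 mmol/kg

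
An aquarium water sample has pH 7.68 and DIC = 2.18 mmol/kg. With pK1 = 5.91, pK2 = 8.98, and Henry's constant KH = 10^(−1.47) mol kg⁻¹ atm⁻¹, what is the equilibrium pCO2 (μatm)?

α₀ = 1 / (1 + K1/[H⁺] + K1K2/[H⁺]²) = 1 / (1 + 10^+1.77 + 10^+0.47)
   = 1 / (1 + 58.884 + 2.9512) = 1/62.836 = 0.01591
[CO2*] = α₀ × DIC = 0.01591 × 2.18 = 0.03469 mmol/kg
pCO2 = [CO2*]/KH = 3.469×10^-5 / 3.388×10^-2 = 1020 μatm

pCO2 = 1020 μatm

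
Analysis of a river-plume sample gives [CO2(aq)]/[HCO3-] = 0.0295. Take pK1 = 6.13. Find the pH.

From K1 = [H⁺][HCO3-]/[CO2(aq)]:  pH = pK1 − log₁₀([CO2(aq)]/[HCO3-])
log₁₀(0.0295) = -1.530
pH = 6.13 − (-1.530) = 7.66

pH = 7.66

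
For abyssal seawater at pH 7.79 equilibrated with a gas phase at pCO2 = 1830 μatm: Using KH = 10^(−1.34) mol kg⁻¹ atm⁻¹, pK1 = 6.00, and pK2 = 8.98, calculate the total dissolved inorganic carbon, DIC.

DIC = 5.57 mmol/kg

[CO2*] = KH · pCO2 = 10^(−1.34) × 1830×10^-6 = 8.365×10^-5 mol/kg
α₀ = 1/(1 + K1/[H⁺] + K1K2/[H⁺]²) = 1/(1 + 10^+1.79 + 10^+0.60) = 0.01501
DIC = [CO2*]/α₀ = 8.365×10^-5 / 0.01501 = 5.57 mmol/kg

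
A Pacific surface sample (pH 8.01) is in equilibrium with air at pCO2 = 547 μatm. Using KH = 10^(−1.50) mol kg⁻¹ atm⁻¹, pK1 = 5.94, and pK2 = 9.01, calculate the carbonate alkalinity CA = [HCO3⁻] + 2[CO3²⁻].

CA = 2.44 mmol/kg

[CO2*] = KH · pCO2 = 10^(−1.50) × 547×10^-6 = 1.730×10^-5 mol/kg
α₀ = 1/(1 + K1/[H⁺] + K1K2/[H⁺]²) = 1/(1 + 10^+2.07 + 10^+1.07) = 0.007678
DIC = [CO2*]/α₀ = 1.730×10^-5 / 0.007678 = 2.253 mmol/kg
CA = (α₁ + 2α₂)·DIC = (0.9021 + 2×0.09021) × 2.253 = 2.44 mmol/kg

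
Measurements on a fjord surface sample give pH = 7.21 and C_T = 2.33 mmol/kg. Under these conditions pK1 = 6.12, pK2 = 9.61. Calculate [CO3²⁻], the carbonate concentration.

[CO3²⁻] = 8.55 μmol/kg

α₂ = 1 / (1 + [H⁺]/K2 + [H⁺]²/(K1K2)) = 1 / (1 + 10^+2.40 + 10^+1.31)
   = 1 / (1 + 251.19 + 20.417) = 1/272.61 = 0.003668
[CO3²⁻] = α₂ × DIC = 0.003668 × 2.33 = 0.00855 mmol/kg = 8.55 μmol/kg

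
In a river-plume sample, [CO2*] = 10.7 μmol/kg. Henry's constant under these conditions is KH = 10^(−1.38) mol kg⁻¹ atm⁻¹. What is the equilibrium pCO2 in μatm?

KH = 10^(−1.38) = 4.169×10^-2 mol kg⁻¹ atm⁻¹
pCO2 = [CO2*]/KH = 10.7×10^-6 / 4.169×10^-2 = 2.57×10^-4 atm = 257 μatm

pCO2 = 257 μatm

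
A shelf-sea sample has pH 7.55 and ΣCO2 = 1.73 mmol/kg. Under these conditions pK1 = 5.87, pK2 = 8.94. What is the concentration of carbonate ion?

α₂ = 1 / (1 + [H⁺]/K2 + [H⁺]²/(K1K2)) = 1 / (1 + 10^+1.39 + 10^-0.29)
   = 1 / (1 + 24.547 + 0.51286) = 1/26.060 = 0.03837
[CO3²⁻] = α₂ × DIC = 0.03837 × 1.73 = 0.0664 mmol/kg

[CO3²⁻] = 0.0664 mmol/kg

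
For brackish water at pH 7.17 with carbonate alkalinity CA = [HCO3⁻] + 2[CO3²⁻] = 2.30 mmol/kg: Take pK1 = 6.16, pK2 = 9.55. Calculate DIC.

DIC = 2.51 mmol/kg

CA = [HCO3⁻] + 2[CO3²⁻] = (α₁ + 2α₂)·DIC
At pH 7.17: [H⁺]/K1 = 10^-1.01 = 0.097724, K2/[H⁺] = 10^-2.38 = 0.0041687
α₁ = 1/(1 + 0.097724 + 0.0041687) = 1/1.1019 = 0.9075; α₂ = α₁·K2/[H⁺] = 0.003783
α₁ + 2α₂ = 0.9151
DIC = CA / (α₁ + 2α₂) = 2.30 / 0.9151 = 2.51 mmol/kg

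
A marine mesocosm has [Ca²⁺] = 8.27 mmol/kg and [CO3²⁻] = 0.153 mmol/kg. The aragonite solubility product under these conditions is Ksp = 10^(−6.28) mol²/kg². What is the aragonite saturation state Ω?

Ksp = 10^(−6.28) = 5.248×10^-7
Ω = [Ca²⁺][CO3²⁻]/Ksp = (8.27×10^-3)(0.153×10^-3) / 5.248×10^-7 = 2.41

Ω = 2.41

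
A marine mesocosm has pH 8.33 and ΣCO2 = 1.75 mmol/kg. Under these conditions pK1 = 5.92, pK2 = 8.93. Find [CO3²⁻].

[CO3²⁻] = 0.350 mmol/kg

α₂ = 1 / (1 + [H⁺]/K2 + [H⁺]²/(K1K2)) = 1 / (1 + 10^+0.60 + 10^-1.81)
   = 1 / (1 + 3.9811 + 0.015488) = 1/4.9966 = 0.2001
[CO3²⁻] = α₂ × DIC = 0.2001 × 1.75 = 0.350 mmol/kg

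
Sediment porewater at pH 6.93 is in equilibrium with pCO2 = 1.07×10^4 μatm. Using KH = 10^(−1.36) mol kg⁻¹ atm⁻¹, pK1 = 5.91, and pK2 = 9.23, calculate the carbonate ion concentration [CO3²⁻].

[CO3²⁻] = 0.0245 mmol/kg

[CO2*] = KH · pCO2 = 10^(−1.36) × 1.07×10^4×10^-6 = 4.671×10^-4 mol/kg
α₀ = 1/(1 + K1/[H⁺] + K1K2/[H⁺]²) = 1/(1 + 10^+1.02 + 10^-1.28) = 0.08678
DIC = [CO2*]/α₀ = 4.671×10^-4 / 0.08678 = 5.382 mmol/kg
[CO3²⁻] = α₂·DIC; α₂ = 0.004554, so [CO3²⁻] = 0.004554 × 5.382 = 0.0245 mmol/kg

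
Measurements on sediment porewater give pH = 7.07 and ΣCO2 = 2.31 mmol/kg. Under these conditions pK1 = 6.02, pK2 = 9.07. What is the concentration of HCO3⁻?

α₁ = 1 / (1 + [H⁺]/K1 + K2/[H⁺]) = 1 / (1 + 10^-1.05 + 10^-2.00)
   = 1 / (1 + 0.089125 + 0.010000) = 1/1.0991 = 0.9098
[HCO3⁻] = α₁ × DIC = 0.9098 × 2.31 = 2.10 mmol/kg

[HCO3⁻] = 2.10 mmol/kg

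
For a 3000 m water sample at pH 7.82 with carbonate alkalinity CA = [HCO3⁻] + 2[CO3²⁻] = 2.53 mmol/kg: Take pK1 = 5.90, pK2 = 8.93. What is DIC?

DIC = 2.39 mmol/kg

CA = [HCO3⁻] + 2[CO3²⁻] = (α₁ + 2α₂)·DIC
At pH 7.82: [H⁺]/K1 = 10^-1.92 = 0.012023, K2/[H⁺] = 10^-1.11 = 0.077625
α₁ = 1/(1 + 0.012023 + 0.077625) = 1/1.0896 = 0.9177; α₂ = α₁·K2/[H⁺] = 0.07124
α₁ + 2α₂ = 1.0602
DIC = CA / (α₁ + 2α₂) = 2.53 / 1.0602 = 2.39 mmol/kg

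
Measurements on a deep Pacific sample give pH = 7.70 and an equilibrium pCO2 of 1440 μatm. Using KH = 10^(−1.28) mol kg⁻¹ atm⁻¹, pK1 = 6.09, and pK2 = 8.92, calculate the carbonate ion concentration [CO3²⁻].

[CO2*] = KH · pCO2 = 10^(−1.28) × 1440×10^-6 = 7.557×10^-5 mol/kg
α₀ = 1/(1 + K1/[H⁺] + K1K2/[H⁺]²) = 1/(1 + 10^+1.61 + 10^+0.39) = 0.02263
DIC = [CO2*]/α₀ = 7.557×10^-5 / 0.02263 = 3.340 mmol/kg
[CO3²⁻] = α₂·DIC; α₂ = 0.05555, so [CO3²⁻] = 0.05555 × 3.340 = 0.186 mmol/kg

[CO3²⁻] = 0.186 mmol/kg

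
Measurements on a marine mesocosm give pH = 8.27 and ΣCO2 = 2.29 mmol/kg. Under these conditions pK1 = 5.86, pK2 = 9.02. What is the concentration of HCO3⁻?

[HCO3⁻] = 1.94 mmol/kg

α₁ = 1 / (1 + [H⁺]/K1 + K2/[H⁺]) = 1 / (1 + 10^-2.41 + 10^-0.75)
   = 1 / (1 + 0.0038905 + 0.17783) = 1/1.1817 = 0.8462
[HCO3⁻] = α₁ × DIC = 0.8462 × 2.29 = 1.94 mmol/kg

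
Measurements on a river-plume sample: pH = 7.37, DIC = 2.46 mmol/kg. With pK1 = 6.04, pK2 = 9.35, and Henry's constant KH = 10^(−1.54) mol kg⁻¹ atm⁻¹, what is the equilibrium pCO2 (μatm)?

pCO2 = 3770 μatm

α₀ = 1 / (1 + K1/[H⁺] + K1K2/[H⁺]²) = 1 / (1 + 10^+1.33 + 10^-0.65)
   = 1 / (1 + 21.380 + 0.22387) = 1/22.603 = 0.04424
[CO2*] = α₀ × DIC = 0.04424 × 2.46 = 0.1088 mmol/kg
pCO2 = [CO2*]/KH = 1.088×10^-4 / 2.884×10^-2 = 3770 μatm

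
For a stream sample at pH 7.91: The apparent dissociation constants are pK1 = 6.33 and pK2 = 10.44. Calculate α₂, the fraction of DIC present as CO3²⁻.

α₂ = 0.00287

α₂ = 1 / (1 + [H⁺]/K2 + [H⁺]²/(K1K2)) = 1 / (1 + 10^+2.53 + 10^+0.95)
   = 1 / (1 + 338.84 + 8.9125) = 1/348.76 = 0.002867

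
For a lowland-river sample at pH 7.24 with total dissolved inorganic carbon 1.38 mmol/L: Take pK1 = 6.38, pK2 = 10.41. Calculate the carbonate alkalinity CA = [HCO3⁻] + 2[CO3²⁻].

CA = [HCO3⁻] + 2[CO3²⁻] = (α₁ + 2α₂)·DIC
At pH 7.24: [H⁺]/K1 = 10^-0.86 = 0.13804, K2/[H⁺] = 10^-3.17 = 0.00067608
α₁ = 1/(1 + 0.13804 + 0.00067608) = 1/1.1387 = 0.8782; α₂ = α₁·K2/[H⁺] = 0.0005937
α₁ + 2α₂ = 0.8794
CA = 0.8794 × 1.38 = 1.21 mmol/L

CA = 1.21 mmol/L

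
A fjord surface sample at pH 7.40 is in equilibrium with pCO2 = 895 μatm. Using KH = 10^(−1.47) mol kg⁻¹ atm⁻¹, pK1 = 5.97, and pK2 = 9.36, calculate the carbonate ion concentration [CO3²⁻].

[CO2*] = KH · pCO2 = 10^(−1.47) × 895×10^-6 = 3.033×10^-5 mol/kg
α₀ = 1/(1 + K1/[H⁺] + K1K2/[H⁺]²) = 1/(1 + 10^+1.43 + 10^-0.53) = 0.03545
DIC = [CO2*]/α₀ = 3.033×10^-5 / 0.03545 = 0.8555 mmol/kg
[CO3²⁻] = α₂·DIC; α₂ = 0.01046, so [CO3²⁻] = 0.01046 × 0.8555 = 0.00895 mmol/kg = 8.95 μmol/kg

[CO3²⁻] = 8.95 μmol/kg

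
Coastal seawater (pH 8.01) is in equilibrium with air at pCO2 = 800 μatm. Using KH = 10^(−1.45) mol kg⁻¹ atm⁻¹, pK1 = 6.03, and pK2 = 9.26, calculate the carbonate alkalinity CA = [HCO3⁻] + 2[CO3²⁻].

CA = 3.02 mmol/kg

[CO2*] = KH · pCO2 = 10^(−1.45) × 800×10^-6 = 2.839×10^-5 mol/kg
α₀ = 1/(1 + K1/[H⁺] + K1K2/[H⁺]²) = 1/(1 + 10^+1.98 + 10^+0.73) = 0.009816
DIC = [CO2*]/α₀ = 2.839×10^-5 / 0.009816 = 2.892 mmol/kg
CA = (α₁ + 2α₂)·DIC = (0.9375 + 2×0.05272) × 2.892 = 3.02 mmol/kg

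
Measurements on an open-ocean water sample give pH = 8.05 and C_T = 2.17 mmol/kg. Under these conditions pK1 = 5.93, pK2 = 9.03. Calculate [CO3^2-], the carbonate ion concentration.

[CO3²⁻] = 0.204 mmol/kg

α₂ = 1 / (1 + [H⁺]/K2 + [H⁺]²/(K1K2)) = 1 / (1 + 10^+0.98 + 10^-1.14)
   = 1 / (1 + 9.5499 + 0.072444) = 1/10.622 = 0.09414
[CO3²⁻] = α₂ × DIC = 0.09414 × 2.17 = 0.204 mmol/kg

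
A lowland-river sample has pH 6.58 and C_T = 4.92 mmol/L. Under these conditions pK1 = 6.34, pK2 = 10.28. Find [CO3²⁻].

[CO3²⁻] = 0.623 μmol/L

α₂ = 1 / (1 + [H⁺]/K2 + [H⁺]²/(K1K2)) = 1 / (1 + 10^+3.70 + 10^+3.46)
   = 1 / (1 + 5011.9 + 2884.0) = 1/7896.9 = 0.0001266
[CO3²⁻] = α₂ × DIC = 0.0001266 × 4.92 = 0.000623 mmol/L = 0.623 μmol/L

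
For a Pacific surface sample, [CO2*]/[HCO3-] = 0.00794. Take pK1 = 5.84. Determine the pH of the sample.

From K1 = [H⁺][HCO3-]/[CO2*]:  pH = pK1 − log₁₀([CO2*]/[HCO3-])
log₁₀(0.00794) = -2.100
pH = 5.84 − (-2.100) = 7.94

pH = 7.94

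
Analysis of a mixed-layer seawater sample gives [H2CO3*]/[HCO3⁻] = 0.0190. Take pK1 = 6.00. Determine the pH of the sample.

From K1 = [H⁺][HCO3⁻]/[H2CO3*]:  pH = pK1 − log₁₀([H2CO3*]/[HCO3⁻])
log₁₀(0.0190) = -1.721
pH = 6.00 − (-1.721) = 7.72

pH = 7.72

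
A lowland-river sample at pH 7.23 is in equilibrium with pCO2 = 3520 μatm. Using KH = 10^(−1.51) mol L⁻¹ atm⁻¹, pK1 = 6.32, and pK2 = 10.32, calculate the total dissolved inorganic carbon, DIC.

DIC = 0.994 mmol/L

[CO2*] = KH · pCO2 = 10^(−1.51) × 3520×10^-6 = 1.088×10^-4 mol/L
α₀ = 1/(1 + K1/[H⁺] + K1K2/[H⁺]²) = 1/(1 + 10^+0.91 + 10^-2.18) = 0.1095
DIC = [CO2*]/α₀ = 1.088×10^-4 / 0.1095 = 0.994 mmol/L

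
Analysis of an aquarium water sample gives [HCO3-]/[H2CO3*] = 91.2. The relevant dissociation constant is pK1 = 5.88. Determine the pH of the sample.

pH = 7.84

From K1 = [H⁺][HCO3-]/[H2CO3*]:  pH = pK1 + log₁₀([HCO3-]/[H2CO3*])
log₁₀(91.2) = +1.960
pH = 5.88 + (+1.960) = 7.84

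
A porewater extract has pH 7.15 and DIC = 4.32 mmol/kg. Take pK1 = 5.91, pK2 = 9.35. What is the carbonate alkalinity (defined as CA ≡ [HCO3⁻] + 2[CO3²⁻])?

CA = 4.11 mmol/kg

CA = [HCO3⁻] + 2[CO3²⁻] = (α₁ + 2α₂)·DIC
At pH 7.15: [H⁺]/K1 = 10^-1.24 = 0.057544, K2/[H⁺] = 10^-2.20 = 0.0063096
α₁ = 1/(1 + 0.057544 + 0.0063096) = 1/1.0639 = 0.9400; α₂ = α₁·K2/[H⁺] = 0.005931
α₁ + 2α₂ = 0.9518
CA = 0.9518 × 4.32 = 4.11 mmol/kg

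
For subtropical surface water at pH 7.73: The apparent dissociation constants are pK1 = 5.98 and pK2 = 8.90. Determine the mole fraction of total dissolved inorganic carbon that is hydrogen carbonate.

α₁ = 1 / (1 + [H⁺]/K1 + K2/[H⁺]) = 1 / (1 + 10^-1.75 + 10^-1.17)
   = 1 / (1 + 0.017783 + 0.067608) = 1/1.0854 = 0.9213

α₁ = 0.921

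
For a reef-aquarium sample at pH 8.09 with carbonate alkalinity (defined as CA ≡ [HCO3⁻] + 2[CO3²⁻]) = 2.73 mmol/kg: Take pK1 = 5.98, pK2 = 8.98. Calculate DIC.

CA = [HCO3⁻] + 2[CO3²⁻] = (α₁ + 2α₂)·DIC
At pH 8.09: [H⁺]/K1 = 10^-2.11 = 0.0077625, K2/[H⁺] = 10^-0.89 = 0.12882
α₁ = 1/(1 + 0.0077625 + 0.12882) = 1/1.1366 = 0.8798; α₂ = α₁·K2/[H⁺] = 0.1133
α₁ + 2α₂ = 1.1065
DIC = CA / (α₁ + 2α₂) = 2.73 / 1.1065 = 2.47 mmol/kg

DIC = 2.47 mmol/kg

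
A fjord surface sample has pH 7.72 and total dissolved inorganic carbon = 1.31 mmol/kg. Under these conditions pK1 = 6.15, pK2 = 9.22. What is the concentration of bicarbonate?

[HCO3⁻] = 1.24 mmol/kg

α₁ = 1 / (1 + [H⁺]/K1 + K2/[H⁺]) = 1 / (1 + 10^-1.57 + 10^-1.50)
   = 1 / (1 + 0.026915 + 0.031623) = 1/1.0585 = 0.9447
[HCO3⁻] = α₁ × DIC = 0.9447 × 1.31 = 1.24 mmol/kg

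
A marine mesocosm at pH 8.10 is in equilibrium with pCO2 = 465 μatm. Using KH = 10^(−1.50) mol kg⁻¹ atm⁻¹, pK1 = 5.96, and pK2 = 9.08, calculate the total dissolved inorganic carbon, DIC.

DIC = 2.26 mmol/kg

[CO2*] = KH · pCO2 = 10^(−1.50) × 465×10^-6 = 1.470×10^-5 mol/kg
α₀ = 1/(1 + K1/[H⁺] + K1K2/[H⁺]²) = 1/(1 + 10^+2.14 + 10^+1.16) = 0.006515
DIC = [CO2*]/α₀ = 1.470×10^-5 / 0.006515 = 2.26 mmol/kg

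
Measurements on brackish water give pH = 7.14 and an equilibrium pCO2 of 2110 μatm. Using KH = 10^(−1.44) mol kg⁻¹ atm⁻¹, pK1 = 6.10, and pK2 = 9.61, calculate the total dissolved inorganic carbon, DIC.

[CO2*] = KH · pCO2 = 10^(−1.44) × 2110×10^-6 = 7.661×10^-5 mol/kg
α₀ = 1/(1 + K1/[H⁺] + K1K2/[H⁺]²) = 1/(1 + 10^+1.04 + 10^-1.43) = 0.08332
DIC = [CO2*]/α₀ = 7.661×10^-5 / 0.08332 = 0.919 mmol/kg

DIC = 0.919 mmol/kg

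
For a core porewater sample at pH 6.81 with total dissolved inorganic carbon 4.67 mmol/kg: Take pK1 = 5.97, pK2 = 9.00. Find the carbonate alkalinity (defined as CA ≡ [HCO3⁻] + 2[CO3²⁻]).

CA = 4.11 mmol/kg

CA = [HCO3⁻] + 2[CO3²⁻] = (α₁ + 2α₂)·DIC
At pH 6.81: [H⁺]/K1 = 10^-0.84 = 0.14454, K2/[H⁺] = 10^-2.19 = 0.0064565
α₁ = 1/(1 + 0.14454 + 0.0064565) = 1/1.1510 = 0.8688; α₂ = α₁·K2/[H⁺] = 0.005610
α₁ + 2α₂ = 0.8800
CA = 0.8800 × 4.67 = 4.11 mmol/kg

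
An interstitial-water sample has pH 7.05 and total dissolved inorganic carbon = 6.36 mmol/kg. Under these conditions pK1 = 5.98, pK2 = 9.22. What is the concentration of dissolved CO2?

α₀ = 1 / (1 + K1/[H⁺] + K1K2/[H⁺]²) = 1 / (1 + 10^+1.07 + 10^-1.10)
   = 1 / (1 + 11.749 + 0.079433) = 1/12.828 = 0.07795
[CO2*] = α₀ × DIC = 0.07795 × 6.36 = 0.496 mmol/kg

[CO2*] = 0.496 mmol/kg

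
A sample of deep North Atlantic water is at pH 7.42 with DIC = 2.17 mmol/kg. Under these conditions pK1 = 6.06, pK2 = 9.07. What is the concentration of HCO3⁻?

α₁ = 1 / (1 + [H⁺]/K1 + K2/[H⁺]) = 1 / (1 + 10^-1.36 + 10^-1.65)
   = 1 / (1 + 0.043652 + 0.022387) = 1/1.0660 = 0.9381
[HCO3⁻] = α₁ × DIC = 0.9381 × 2.17 = 2.04 mmol/kg

[HCO3⁻] = 2.04 mmol/kg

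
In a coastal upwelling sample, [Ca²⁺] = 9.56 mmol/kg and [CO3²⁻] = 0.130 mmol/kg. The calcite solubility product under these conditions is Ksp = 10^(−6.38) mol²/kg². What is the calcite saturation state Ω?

Ksp = 10^(−6.38) = 4.169×10^-7
Ω = [Ca²⁺][CO3²⁻]/Ksp = (9.56×10^-3)(0.130×10^-3) / 4.169×10^-7 = 2.98

Ω = 2.98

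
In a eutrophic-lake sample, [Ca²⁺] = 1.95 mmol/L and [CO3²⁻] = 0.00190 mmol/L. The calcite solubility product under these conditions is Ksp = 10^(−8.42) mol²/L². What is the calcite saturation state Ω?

Ksp = 10^(−8.42) = 3.802×10^-9
Ω = [Ca²⁺][CO3²⁻]/Ksp = (1.95×10^-3)(0.00190×10^-3) / 3.802×10^-9 = 0.975

Ω = 0.975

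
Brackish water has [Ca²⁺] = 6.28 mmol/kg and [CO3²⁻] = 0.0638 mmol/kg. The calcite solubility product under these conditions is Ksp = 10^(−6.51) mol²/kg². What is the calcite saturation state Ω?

Ω = 1.30

Ksp = 10^(−6.51) = 3.090×10^-7
Ω = [Ca²⁺][CO3²⁻]/Ksp = (6.28×10^-3)(0.0638×10^-3) / 3.090×10^-7 = 1.30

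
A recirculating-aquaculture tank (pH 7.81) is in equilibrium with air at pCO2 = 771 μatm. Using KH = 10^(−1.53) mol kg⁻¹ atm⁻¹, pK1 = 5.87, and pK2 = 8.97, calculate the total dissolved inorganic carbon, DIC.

DIC = 2.14 mmol/kg

[CO2*] = KH · pCO2 = 10^(−1.53) × 771×10^-6 = 2.275×10^-5 mol/kg
α₀ = 1/(1 + K1/[H⁺] + K1K2/[H⁺]²) = 1/(1 + 10^+1.94 + 10^+0.78) = 0.01062
DIC = [CO2*]/α₀ = 2.275×10^-5 / 0.01062 = 2.14 mmol/kg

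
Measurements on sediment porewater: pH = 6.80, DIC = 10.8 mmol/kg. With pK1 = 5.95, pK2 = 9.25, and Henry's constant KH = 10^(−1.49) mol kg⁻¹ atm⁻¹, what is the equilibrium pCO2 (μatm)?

pCO2 = 4.12×10^4 μatm

α₀ = 1 / (1 + K1/[H⁺] + K1K2/[H⁺]²) = 1 / (1 + 10^+0.85 + 10^-1.60)
   = 1 / (1 + 7.0795 + 0.025119) = 1/8.1046 = 0.1234
[CO2*] = α₀ × DIC = 0.1234 × 10.8 = 1.333 mmol/kg
pCO2 = [CO2*]/KH = 1.333×10^-3 / 3.236×10^-2 = 4.12×10^4 μatm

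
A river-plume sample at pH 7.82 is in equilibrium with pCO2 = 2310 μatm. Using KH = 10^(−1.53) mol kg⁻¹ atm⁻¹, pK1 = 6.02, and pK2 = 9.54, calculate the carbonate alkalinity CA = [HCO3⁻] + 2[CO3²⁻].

[CO2*] = KH · pCO2 = 10^(−1.53) × 2310×10^-6 = 6.817×10^-5 mol/kg
α₀ = 1/(1 + K1/[H⁺] + K1K2/[H⁺]²) = 1/(1 + 10^+1.80 + 10^+0.08) = 0.01531
DIC = [CO2*]/α₀ = 6.817×10^-5 / 0.01531 = 4.452 mmol/kg
CA = (α₁ + 2α₂)·DIC = (0.9663 + 2×0.01841) × 4.452 = 4.47 mmol/kg

CA = 4.47 mmol/kg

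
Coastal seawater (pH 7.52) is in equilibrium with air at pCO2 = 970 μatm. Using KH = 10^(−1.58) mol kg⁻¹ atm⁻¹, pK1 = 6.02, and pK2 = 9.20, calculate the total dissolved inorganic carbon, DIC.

[CO2*] = KH · pCO2 = 10^(−1.58) × 970×10^-6 = 2.551×10^-5 mol/kg
α₀ = 1/(1 + K1/[H⁺] + K1K2/[H⁺]²) = 1/(1 + 10^+1.50 + 10^-0.18) = 0.03004
DIC = [CO2*]/α₀ = 2.551×10^-5 / 0.03004 = 0.849 mmol/kg

DIC = 0.849 mmol/kg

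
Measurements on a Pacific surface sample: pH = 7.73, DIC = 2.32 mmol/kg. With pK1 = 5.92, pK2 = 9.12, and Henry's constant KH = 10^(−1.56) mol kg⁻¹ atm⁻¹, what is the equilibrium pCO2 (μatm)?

pCO2 = 1240 μatm

α₀ = 1 / (1 + K1/[H⁺] + K1K2/[H⁺]²) = 1 / (1 + 10^+1.81 + 10^+0.42)
   = 1 / (1 + 64.565 + 2.6303) = 1/68.196 = 0.01466
[CO2*] = α₀ × DIC = 0.01466 × 2.32 = 0.03402 mmol/kg
pCO2 = [CO2*]/KH = 3.402×10^-5 / 2.754×10^-2 = 1240 μatm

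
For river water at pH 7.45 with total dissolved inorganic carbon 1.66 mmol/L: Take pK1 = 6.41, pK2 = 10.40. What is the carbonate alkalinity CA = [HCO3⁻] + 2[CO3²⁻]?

CA = 1.52 mmol/L

CA = [HCO3⁻] + 2[CO3²⁻] = (α₁ + 2α₂)·DIC
At pH 7.45: [H⁺]/K1 = 10^-1.04 = 0.091201, K2/[H⁺] = 10^-2.95 = 0.0011220
α₁ = 1/(1 + 0.091201 + 0.0011220) = 1/1.0923 = 0.9155; α₂ = α₁·K2/[H⁺] = 0.001027
α₁ + 2α₂ = 0.9175
CA = 0.9175 × 1.66 = 1.52 mmol/L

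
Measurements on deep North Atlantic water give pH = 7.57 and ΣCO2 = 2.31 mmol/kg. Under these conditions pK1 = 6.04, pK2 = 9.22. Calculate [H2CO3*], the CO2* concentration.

α₀ = 1 / (1 + K1/[H⁺] + K1K2/[H⁺]²) = 1 / (1 + 10^+1.53 + 10^-0.12)
   = 1 / (1 + 33.884 + 0.75858) = 1/35.643 = 0.02806
[CO2*] = α₀ × DIC = 0.02806 × 2.31 = 0.0648 mmol/kg

[CO2*] = 0.0648 mmol/kg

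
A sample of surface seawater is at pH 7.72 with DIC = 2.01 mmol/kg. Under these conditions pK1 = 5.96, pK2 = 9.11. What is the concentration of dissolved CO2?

[CO2*] = 0.0330 mmol/kg

α₀ = 1 / (1 + K1/[H⁺] + K1K2/[H⁺]²) = 1 / (1 + 10^+1.76 + 10^+0.37)
   = 1 / (1 + 57.544 + 2.3442) = 1/60.888 = 0.01642
[CO2*] = α₀ × DIC = 0.01642 × 2.01 = 0.0330 mmol/kg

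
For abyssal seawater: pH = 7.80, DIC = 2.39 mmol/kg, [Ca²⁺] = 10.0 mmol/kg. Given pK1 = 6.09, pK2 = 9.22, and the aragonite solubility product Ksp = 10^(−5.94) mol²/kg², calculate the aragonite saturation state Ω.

α₂ = 1 / (1 + [H⁺]/K2 + [H⁺]²/(K1K2)) = 1 / (1 + 10^+1.42 + 10^-0.29)
   = 1 / (1 + 26.303 + 0.51286) = 1/27.816 = 0.03595
[CO3²⁻] = α₂ × DIC = 0.03595 × 2.39 = 0.08592 mmol/kg
Ksp = 10^(−5.94) = 1.148×10^-6
Ω = [Ca²⁺][CO3²⁻]/Ksp = (10.0×10^-3)(8.592×10^-5) / 1.148×10^-6 = 0.748

Ω = 0.748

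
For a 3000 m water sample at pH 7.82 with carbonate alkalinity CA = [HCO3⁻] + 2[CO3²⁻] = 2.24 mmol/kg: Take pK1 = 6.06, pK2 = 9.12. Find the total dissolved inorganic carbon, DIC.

CA = [HCO3⁻] + 2[CO3²⁻] = (α₁ + 2α₂)·DIC
At pH 7.82: [H⁺]/K1 = 10^-1.76 = 0.017378, K2/[H⁺] = 10^-1.30 = 0.050119
α₁ = 1/(1 + 0.017378 + 0.050119) = 1/1.0675 = 0.9368; α₂ = α₁·K2/[H⁺] = 0.04695
α₁ + 2α₂ = 1.0307
DIC = CA / (α₁ + 2α₂) = 2.24 / 1.0307 = 2.17 mmol/kg

DIC = 2.17 mmol/kg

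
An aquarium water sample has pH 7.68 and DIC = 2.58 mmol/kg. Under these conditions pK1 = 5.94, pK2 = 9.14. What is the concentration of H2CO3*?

α₀ = 1 / (1 + K1/[H⁺] + K1K2/[H⁺]²) = 1 / (1 + 10^+1.74 + 10^+0.28)
   = 1 / (1 + 54.954 + 1.9055) = 1/57.860 = 0.01728
[CO2*] = α₀ × DIC = 0.01728 × 2.58 = 0.0446 mmol/kg

[CO2*] = 0.0446 mmol/kg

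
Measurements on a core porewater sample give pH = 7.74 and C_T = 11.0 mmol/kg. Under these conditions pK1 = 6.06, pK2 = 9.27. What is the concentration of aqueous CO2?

α₀ = 1 / (1 + K1/[H⁺] + K1K2/[H⁺]²) = 1 / (1 + 10^+1.68 + 10^+0.15)
   = 1 / (1 + 47.863 + 1.4125) = 1/50.276 = 0.01989
[CO2*] = α₀ × DIC = 0.01989 × 11.0 = 0.219 mmol/kg

[CO2*] = 0.219 mmol/kg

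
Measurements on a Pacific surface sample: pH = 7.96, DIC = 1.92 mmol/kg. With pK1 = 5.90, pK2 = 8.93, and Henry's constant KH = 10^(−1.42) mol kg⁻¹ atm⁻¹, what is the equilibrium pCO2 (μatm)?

pCO2 = 394 μatm

α₀ = 1 / (1 + K1/[H⁺] + K1K2/[H⁺]²) = 1 / (1 + 10^+2.06 + 10^+1.09)
   = 1 / (1 + 114.82 + 12.303) = 1/128.12 = 0.007805
[CO2*] = α₀ × DIC = 0.007805 × 1.92 = 0.01499 mmol/kg = 14.99 μmol/kg
pCO2 = [CO2*]/KH = 1.499×10^-5 / 3.802×10^-2 = 394 μatm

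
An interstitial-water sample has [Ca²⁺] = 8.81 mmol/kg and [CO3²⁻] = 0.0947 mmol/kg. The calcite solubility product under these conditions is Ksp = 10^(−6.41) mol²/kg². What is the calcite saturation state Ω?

Ω = 2.14

Ksp = 10^(−6.41) = 3.890×10^-7
Ω = [Ca²⁺][CO3²⁻]/Ksp = (8.81×10^-3)(0.0947×10^-3) / 3.890×10^-7 = 2.14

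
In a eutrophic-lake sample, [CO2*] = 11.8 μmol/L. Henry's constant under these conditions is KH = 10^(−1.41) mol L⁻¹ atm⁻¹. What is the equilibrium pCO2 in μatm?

pCO2 = 303 μatm

KH = 10^(−1.41) = 3.890×10^-2 mol L⁻¹ atm⁻¹
pCO2 = [CO2*]/KH = 11.8×10^-6 / 3.890×10^-2 = 3.03×10^-4 atm = 303 μatm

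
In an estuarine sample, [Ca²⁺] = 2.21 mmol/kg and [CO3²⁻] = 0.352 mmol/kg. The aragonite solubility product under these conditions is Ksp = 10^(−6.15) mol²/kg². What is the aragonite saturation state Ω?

Ω = 1.10

Ksp = 10^(−6.15) = 7.079×10^-7
Ω = [Ca²⁺][CO3²⁻]/Ksp = (2.21×10^-3)(0.352×10^-3) / 7.079×10^-7 = 1.10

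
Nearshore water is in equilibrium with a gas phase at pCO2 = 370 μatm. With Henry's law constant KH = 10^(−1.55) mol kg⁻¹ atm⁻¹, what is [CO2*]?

KH = 10^(−1.55) = 2.818×10^-2 mol kg⁻¹ atm⁻¹
[CO2*] = KH · pCO2 = 2.818×10^-2 × 370×10^-6 atm = 1.04×10^-5 mol/kg

[CO2*] = 10.4 μmol/kg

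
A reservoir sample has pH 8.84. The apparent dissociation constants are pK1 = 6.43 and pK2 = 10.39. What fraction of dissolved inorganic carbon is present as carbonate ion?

α₂ = 0.0273

α₂ = 1 / (1 + [H⁺]/K2 + [H⁺]²/(K1K2)) = 1 / (1 + 10^+1.55 + 10^-0.86)
   = 1 / (1 + 35.481 + 0.13804) = 1/36.619 = 0.02731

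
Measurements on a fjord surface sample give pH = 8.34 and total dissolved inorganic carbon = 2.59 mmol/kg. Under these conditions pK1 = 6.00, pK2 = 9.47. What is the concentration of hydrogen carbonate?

α₁ = 1 / (1 + [H⁺]/K1 + K2/[H⁺]) = 1 / (1 + 10^-2.34 + 10^-1.13)
   = 1 / (1 + 0.0045709 + 0.074131) = 1/1.0787 = 0.9270
[HCO3⁻] = α₁ × DIC = 0.9270 × 2.59 = 2.40 mmol/kg

[HCO3⁻] = 2.40 mmol/kg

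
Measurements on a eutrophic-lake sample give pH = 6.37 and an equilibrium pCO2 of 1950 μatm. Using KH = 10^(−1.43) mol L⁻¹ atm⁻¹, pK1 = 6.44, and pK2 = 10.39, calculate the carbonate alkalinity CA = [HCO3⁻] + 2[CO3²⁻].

CA = 0.0617 mmol/L

[CO2*] = KH · pCO2 = 10^(−1.43) × 1950×10^-6 = 7.245×10^-5 mol/L
α₀ = 1/(1 + K1/[H⁺] + K1K2/[H⁺]²) = 1/(1 + 10^-0.07 + 10^-4.09) = 0.5402
DIC = [CO2*]/α₀ = 7.245×10^-5 / 0.5402 = 0.1341 mmol/L
CA = (α₁ + 2α₂)·DIC = (0.4598 + 2×4.391×10^-5) × 0.1341 = 0.0617 mmol/L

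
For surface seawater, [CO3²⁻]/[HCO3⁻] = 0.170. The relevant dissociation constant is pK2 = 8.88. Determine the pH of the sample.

pH = 8.11

From K2 = [H⁺][CO3²⁻]/[HCO3⁻]:  pH = pK2 + log₁₀([CO3²⁻]/[HCO3⁻])
log₁₀(0.170) = -0.770
pH = 8.88 + (-0.770) = 8.11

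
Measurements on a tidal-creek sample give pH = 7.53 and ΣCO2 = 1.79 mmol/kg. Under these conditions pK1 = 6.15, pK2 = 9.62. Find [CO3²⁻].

α₂ = 1 / (1 + [H⁺]/K2 + [H⁺]²/(K1K2)) = 1 / (1 + 10^+2.09 + 10^+0.71)
   = 1 / (1 + 123.03 + 5.1286) = 1/129.16 = 0.007743
[CO3²⁻] = α₂ × DIC = 0.007743 × 1.79 = 0.0139 mmol/kg = 13.9 μmol/kg

[CO3²⁻] = 13.9 μmol/kg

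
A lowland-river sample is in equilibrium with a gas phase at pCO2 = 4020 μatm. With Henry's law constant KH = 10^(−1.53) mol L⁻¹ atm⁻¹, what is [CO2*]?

KH = 10^(−1.53) = 2.951×10^-2 mol L⁻¹ atm⁻¹
[CO2*] = KH · pCO2 = 2.951×10^-2 × 4020×10^-6 atm = 1.19×10^-4 mol/L

[CO2*] = 119 μmol/L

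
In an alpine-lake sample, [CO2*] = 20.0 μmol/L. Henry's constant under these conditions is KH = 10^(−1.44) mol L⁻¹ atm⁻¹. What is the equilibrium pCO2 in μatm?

KH = 10^(−1.44) = 3.631×10^-2 mol L⁻¹ atm⁻¹
pCO2 = [CO2*]/KH = 20.0×10^-6 / 3.631×10^-2 = 5.51×10^-4 atm = 551 μatm

pCO2 = 551 μatm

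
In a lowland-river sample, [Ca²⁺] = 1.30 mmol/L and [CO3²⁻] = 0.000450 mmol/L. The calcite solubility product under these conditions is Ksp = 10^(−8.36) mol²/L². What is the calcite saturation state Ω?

Ksp = 10^(−8.36) = 4.365×10^-9
Ω = [Ca²⁺][CO3²⁻]/Ksp = (1.30×10^-3)(0.000450×10^-3) / 4.365×10^-9 = 0.134

Ω = 0.134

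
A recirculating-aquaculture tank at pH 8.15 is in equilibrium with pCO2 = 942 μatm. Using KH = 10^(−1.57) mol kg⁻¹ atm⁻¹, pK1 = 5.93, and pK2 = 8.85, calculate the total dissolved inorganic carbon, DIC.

[CO2*] = KH · pCO2 = 10^(−1.57) × 942×10^-6 = 2.535×10^-5 mol/kg
α₀ = 1/(1 + K1/[H⁺] + K1K2/[H⁺]²) = 1/(1 + 10^+2.22 + 10^+1.52) = 0.004998
DIC = [CO2*]/α₀ = 2.535×10^-5 / 0.004998 = 5.07 mmol/kg

DIC = 5.07 mmol/kg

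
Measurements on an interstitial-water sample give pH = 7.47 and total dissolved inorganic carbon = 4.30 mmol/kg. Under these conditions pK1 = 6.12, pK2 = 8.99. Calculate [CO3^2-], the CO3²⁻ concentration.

α₂ = 1 / (1 + [H⁺]/K2 + [H⁺]²/(K1K2)) = 1 / (1 + 10^+1.52 + 10^+0.17)
   = 1 / (1 + 33.113 + 1.4791) = 1/35.592 = 0.02810
[CO3²⁻] = α₂ × DIC = 0.02810 × 4.30 = 0.121 mmol/kg

[CO3²⁻] = 0.121 mmol/kg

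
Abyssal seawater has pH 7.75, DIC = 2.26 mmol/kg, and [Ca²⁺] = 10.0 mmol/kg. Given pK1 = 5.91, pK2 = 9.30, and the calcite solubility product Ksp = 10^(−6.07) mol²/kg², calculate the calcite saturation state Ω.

α₂ = 1 / (1 + [H⁺]/K2 + [H⁺]²/(K1K2)) = 1 / (1 + 10^+1.55 + 10^-0.29)
   = 1 / (1 + 35.481 + 0.51286) = 1/36.994 = 0.02703
[CO3²⁻] = α₂ × DIC = 0.02703 × 2.26 = 0.06109 mmol/kg
Ksp = 10^(−6.07) = 8.511×10^-7
Ω = [Ca²⁺][CO3²⁻]/Ksp = (10.0×10^-3)(6.109×10^-5) / 8.511×10^-7 = 0.718

Ω = 0.718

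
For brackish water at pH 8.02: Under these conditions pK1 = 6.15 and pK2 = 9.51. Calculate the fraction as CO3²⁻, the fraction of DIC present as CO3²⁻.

α₂ = 0.0309

α₂ = 1 / (1 + [H⁺]/K2 + [H⁺]²/(K1K2)) = 1 / (1 + 10^+1.49 + 10^-0.38)
   = 1 / (1 + 30.903 + 0.41687) = 1/32.320 = 0.03094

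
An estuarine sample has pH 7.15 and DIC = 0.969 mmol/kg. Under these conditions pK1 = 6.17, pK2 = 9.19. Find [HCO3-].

[HCO3⁻] = 0.870 mmol/kg

α₁ = 1 / (1 + [H⁺]/K1 + K2/[H⁺]) = 1 / (1 + 10^-0.98 + 10^-2.04)
   = 1 / (1 + 0.10471 + 0.0091201) = 1/1.1138 = 0.8978
[HCO3⁻] = α₁ × DIC = 0.8978 × 0.969 = 0.870 mmol/kg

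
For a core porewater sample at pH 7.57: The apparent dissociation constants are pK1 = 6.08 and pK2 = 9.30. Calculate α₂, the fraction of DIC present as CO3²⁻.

α₂ = 0.0177

α₂ = 1 / (1 + [H⁺]/K2 + [H⁺]²/(K1K2)) = 1 / (1 + 10^+1.73 + 10^+0.24)
   = 1 / (1 + 53.703 + 1.7378) = 1/56.441 = 0.01772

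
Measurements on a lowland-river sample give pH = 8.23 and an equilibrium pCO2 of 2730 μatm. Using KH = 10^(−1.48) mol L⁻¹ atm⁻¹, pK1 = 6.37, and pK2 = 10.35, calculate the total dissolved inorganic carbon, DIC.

[CO2*] = KH · pCO2 = 10^(−1.48) × 2730×10^-6 = 9.040×10^-5 mol/L
α₀ = 1/(1 + K1/[H⁺] + K1K2/[H⁺]²) = 1/(1 + 10^+1.86 + 10^-0.26) = 0.01351
DIC = [CO2*]/α₀ = 9.040×10^-5 / 0.01351 = 6.69 mmol/L

DIC = 6.69 mmol/L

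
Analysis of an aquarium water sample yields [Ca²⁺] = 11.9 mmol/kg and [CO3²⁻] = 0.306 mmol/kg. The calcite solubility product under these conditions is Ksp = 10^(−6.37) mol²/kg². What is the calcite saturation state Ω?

Ω = 8.54

Ksp = 10^(−6.37) = 4.266×10^-7
Ω = [Ca²⁺][CO3²⁻]/Ksp = (11.9×10^-3)(0.306×10^-3) / 4.266×10^-7 = 8.54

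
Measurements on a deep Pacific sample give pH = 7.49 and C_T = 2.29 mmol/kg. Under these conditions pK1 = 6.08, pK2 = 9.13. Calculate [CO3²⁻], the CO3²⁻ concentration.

[CO3²⁻] = 0.0494 mmol/kg

α₂ = 1 / (1 + [H⁺]/K2 + [H⁺]²/(K1K2)) = 1 / (1 + 10^+1.64 + 10^+0.23)
   = 1 / (1 + 43.652 + 1.6982) = 1/46.350 = 0.02158
[CO3²⁻] = α₂ × DIC = 0.02158 × 2.29 = 0.0494 mmol/kg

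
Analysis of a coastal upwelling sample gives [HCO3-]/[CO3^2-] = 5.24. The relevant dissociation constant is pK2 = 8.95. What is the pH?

From K2 = [H⁺][CO3^2-]/[HCO3-]:  pH = pK2 − log₁₀([HCO3-]/[CO3^2-])
log₁₀(5.24) = +0.719
pH = 8.95 − (+0.719) = 8.23

pH = 8.23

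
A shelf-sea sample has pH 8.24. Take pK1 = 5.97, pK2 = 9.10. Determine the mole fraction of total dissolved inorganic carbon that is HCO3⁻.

α₁ = 1 / (1 + [H⁺]/K1 + K2/[H⁺]) = 1 / (1 + 10^-2.27 + 10^-0.86)
   = 1 / (1 + 0.0053703 + 0.13804) = 1/1.1434 = 0.8746

α₁ = 0.875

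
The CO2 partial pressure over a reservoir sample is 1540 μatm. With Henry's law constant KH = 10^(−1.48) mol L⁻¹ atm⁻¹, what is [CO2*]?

[CO2*] = 51.0 μmol/L

KH = 10^(−1.48) = 3.311×10^-2 mol L⁻¹ atm⁻¹
[CO2*] = KH · pCO2 = 3.311×10^-2 × 1540×10^-6 atm = 5.10×10^-5 mol/L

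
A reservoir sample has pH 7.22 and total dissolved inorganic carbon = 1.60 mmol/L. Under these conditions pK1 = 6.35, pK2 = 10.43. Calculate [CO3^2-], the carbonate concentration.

[CO3²⁻] = 0.869 μmol/L

α₂ = 1 / (1 + [H⁺]/K2 + [H⁺]²/(K1K2)) = 1 / (1 + 10^+3.21 + 10^+2.34)
   = 1 / (1 + 1621.8 + 218.78) = 1/1841.6 = 0.0005430
[CO3²⁻] = α₂ × DIC = 0.0005430 × 1.60 = 0.000869 mmol/L = 0.869 μmol/L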